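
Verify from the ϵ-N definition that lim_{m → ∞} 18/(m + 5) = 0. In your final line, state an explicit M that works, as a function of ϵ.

M = 18/ϵ

Suppose ϵ > 0. For m ≥ 1, |18/(m + 5) − 0| = 18/(m + 5) ≤ 18/m.
We need 18/m < ϵ, i.e. m > 18/ϵ.
Take M = 18/ϵ. If m > M then |18/(m + 5)| ≤ 18/m < ϵ.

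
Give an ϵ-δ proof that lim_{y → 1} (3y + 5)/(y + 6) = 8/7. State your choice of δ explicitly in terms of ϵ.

Let ϵ > 0 be given. We want δ > 0 with 0 < |y − 1| < δ ⇒ |(3y + 5)/(y + 6) − (8/7)| < ϵ.
Combining over a common denominator, (3y + 5)/(y + 6) − (8/7) = [(3y + 5)·7 − 8·(y + 6)] / [7·(y + 6)] = 13(y − 1) / (7(y + 6)).
So |(3y + 5)/(y + 6) − (8/7)| = 13|y − 1| / (7·|y + 6|).
Require δ ≤ 7/2, so |y + 6| ≥ |7| − |y − 1| > 7 − 7/2 = 7/2.
Hence |(3y + 5)/(y + 6) − (8/7)| < 13|y − 1|/(7·(7/2)) = (26/49)|y − 1|, which is < ϵ once |y − 1| < (49/26)ϵ.
Take δ = min(7/2, (49/26)ϵ). Then 0 < |y − 1| < δ forces both bounds, so |(3y + 5)/(y + 6) − (8/7)| < ϵ.

δ = min(7/2, (49/26)ϵ)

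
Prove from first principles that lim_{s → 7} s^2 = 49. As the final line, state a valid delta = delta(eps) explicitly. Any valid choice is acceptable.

delta = min(1, eps/15)

Fix eps > 0. We seek delta > 0 with 0 < |s − 7| < delta ⇒ |s^2 − 49| < eps.
Factor: s^2 − 49 = (s − 7)(s + 7), so |s^2 − 49| = |s − 7|·|s + 7|.
Restrict delta ≤ 1. Then |s − 7| < 1 gives |s| < 8, so by the triangle inequality |s + 7| ≤ 8 + 7 = 15.
Hence |s^2 − 49| ≤ 15|s − 7|, which is < eps once |s − 7| < eps/15.
Take delta = min(1, eps/15). If 0 < |s − 7| < delta then both bounds hold and |s^2 − 49| ≤ 15|s − 7| < 15·(eps/15) = eps.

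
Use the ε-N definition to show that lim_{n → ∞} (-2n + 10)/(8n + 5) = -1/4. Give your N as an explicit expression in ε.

Let ε > 0 be given. For n ≥ 1, |(-2n + 10)/(8n + 5) + 1/4| = |90|/(8(8n + 5)) = 90/(8(8n + 5)).
Since 8n + 5 ≥ 8n for n ≥ 1, this is ≤ 90/(8·8n) = (45/32)/n.
So |(-2n + 10)/(8n + 5) + 1/4| < ε whenever n > (45/32)/ε.
Take N = (45/32)/ε. If n > N then |(-2n + 10)/(8n + 5) + 1/4| ≤ (45/32)/n < ε.

N = (45/32)/ε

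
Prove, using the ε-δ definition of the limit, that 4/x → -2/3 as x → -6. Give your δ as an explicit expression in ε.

Fix ε > 0. We seek δ > 0 such that 0 < |x + 6| < δ implies |4/x + 2/3| < ε.
|4/x + 2/3| = 4·|-6 − x|/(6·|x|) = 4|x + 6|/(6|x|).
Restrict δ ≤ 3. Then |x + 6| < 3 gives |x| > 3, so 6|x| > 18.
Then |4/x + 2/3| < 4|x + 6|/18, which is < ε when |x + 6| < (9/2)ε.
Take δ = min(3, (9/2)ε). Then 0 < |x + 6| < δ gives both |x + 6| < 3 and |x + 6| < (9/2)ε, so |4/x + 2/3| < ε.

δ = min(3, (9/2)ε)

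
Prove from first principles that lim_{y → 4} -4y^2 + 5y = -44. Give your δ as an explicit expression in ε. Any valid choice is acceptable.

δ = min(1, ε/31)

Let ε > 0. We want δ > 0 such that 0 < |y − 4| < δ implies |(-4y^2 + 5y) + 44| < ε.
(-4y^2 + 5y) + 44 = -4y^2 + 5y + 44 = (y − 4)(-4y - 11).
So |(-4y^2 + 5y) + 44| = |y − 4|·|-4y - 11|.
Require δ ≤ 1. Then |y − 4| < 1 gives |y| < 5, and by the triangle inequality |-4y - 11| ≤ 4·5 + 11 = 31.
Hence |(-4y^2 + 5y) + 44| ≤ 31|y − 4| < ε provided |y − 4| < ε/31.
Take δ = min(1, ε/31). Then 0 < |y − 4| < δ gives both |y − 4| < 1 and |y − 4| < ε/31, so |(-4y^2 + 5y) + 44| < ε.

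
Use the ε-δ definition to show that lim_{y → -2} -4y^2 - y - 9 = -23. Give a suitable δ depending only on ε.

Suppose ε > 0. We want δ > 0 such that 0 < |y + 2| < δ implies |(-4y^2 - y - 9) + 23| < ε.
(-4y^2 - y - 9) + 23 = -4y^2 - y + 14 = (y + 2)(-4y + 7).
So |(-4y^2 - y - 9) + 23| = |y + 2|·|-4y + 7|.
Require δ ≤ 2. Then |y + 2| < 2 gives |y| < 4, and by the triangle inequality |-4y + 7| ≤ 4·4 + 7 = 23.
Hence |(-4y^2 - y - 9) + 23| ≤ 23|y + 2| < ε provided |y + 2| < ε/23.
Choosing δ = min(2, ε/23) ensures both conditions, hence |(-4y^2 - y - 9) + 23| < ε.

δ = min(2, ε/23)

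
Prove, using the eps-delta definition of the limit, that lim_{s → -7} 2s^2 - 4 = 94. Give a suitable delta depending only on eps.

delta = min(2, eps/32)

Let eps > 0 be given. We want delta > 0 such that 0 < |s + 7| < delta implies |(2s^2 - 4) − 94| < eps.
(2s^2 - 4) − 94 = 2s^2 - 98 = (s + 7)(2s - 14).
So |(2s^2 - 4) − 94| = |s + 7|·|2s - 14|.
Assume first that |s + 7| < 2, so |s| < 9. Then |2s - 14| ≤ 2·9 + 14 = 32.
Hence |(2s^2 - 4) − 94| ≤ 32|s + 7| < eps provided |s + 7| < eps/32.
Choosing delta = min(2, eps/32) ensures both conditions, hence |(2s^2 - 4) − 94| < eps.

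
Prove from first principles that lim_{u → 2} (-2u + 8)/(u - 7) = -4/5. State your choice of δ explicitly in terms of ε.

δ = min(5/2, (25/12)ε)

Suppose ε > 0. We want δ > 0 with 0 < |u − 2| < δ ⇒ |(-2u + 8)/(u - 7) + 4/5| < ε.
Combining over a common denominator, (-2u + 8)/(u - 7) + 4/5 = [(-2u + 8)·(-5) − 4·(u - 7)] / [(-5)·(u - 7)] = 6(u − 2) / ((-5)(u - 7)).
So |(-2u + 8)/(u - 7) + 4/5| = 6|u − 2| / (5·|u − 7|).
Restrict δ ≤ 5/2. Then |u − 2| < 5/2 gives |u − 7| = |(u − 2) + (-5)| ≥ 5 − 5/2 = 5/2.
Hence |(-2u + 8)/(u - 7) + 4/5| < 6|u − 2|/(5·(5/2)) = (12/25)|u − 2|, which is < ε once |u − 2| < (25/12)ε.
Take δ = min(5/2, (25/12)ε). Then 0 < |u − 2| < δ forces both bounds, so |(-2u + 8)/(u - 7) + 4/5| < ε.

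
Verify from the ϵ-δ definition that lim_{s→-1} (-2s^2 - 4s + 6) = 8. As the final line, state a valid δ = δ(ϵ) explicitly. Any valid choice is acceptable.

δ = min(2, ϵ/8)

Suppose ϵ > 0. We want δ > 0 such that 0 < |s + 1| < δ implies |(-2s^2 - 4s + 6) − 8| < ϵ.
(-2s^2 - 4s + 6) − 8 = -2s^2 - 4s - 2 = (s + 1)(-2s - 2).
So |(-2s^2 - 4s + 6) − 8| = |s + 1|·|-2s - 2|.
Require δ ≤ 2. Then |s + 1| < 2 gives |s| < 3, and by the triangle inequality |-2s - 2| ≤ 2·3 + 2 = 8.
Hence |(-2s^2 - 4s + 6) − 8| ≤ 8|s + 1| < ϵ provided |s + 1| < ϵ/8.
Take δ = min(2, ϵ/8). Then 0 < |s + 1| < δ gives both |s + 1| < 2 and |s + 1| < ϵ/8, so |(-2s^2 - 4s + 6) − 8| < ϵ.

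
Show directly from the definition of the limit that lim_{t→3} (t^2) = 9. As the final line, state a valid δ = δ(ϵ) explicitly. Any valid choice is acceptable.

Suppose ϵ > 0. We seek δ > 0 with 0 < |t − 3| < δ ⇒ |t^2 − 9| < ϵ.
Factor: t^2 − 9 = (t − 3)(t + 3), so |t^2 − 9| = |t − 3|·|t + 3|.
Restrict δ ≤ 2. Then |t − 3| < 2 gives |t| < 5, so by the triangle inequality |t + 3| ≤ 5 + 3 = 8.
Hence |t^2 − 9| ≤ 8|t − 3|, which is < ϵ once |t − 3| < ϵ/8.
Take δ = min(2, ϵ/8). If 0 < |t − 3| < δ then both bounds hold and |t^2 − 9| ≤ 8|t − 3| < 8·(ϵ/8) = ϵ.

δ = min(2, ϵ/8)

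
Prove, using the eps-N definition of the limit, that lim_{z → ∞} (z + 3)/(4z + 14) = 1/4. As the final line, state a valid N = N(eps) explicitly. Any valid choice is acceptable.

Let eps > 0 be given. We seek N > 0 such that z > N implies |(z + 3)/(4z + 14) − (1/4)| < eps.
(z + 3)/(4z + 14) − (1/4) = (4(z + 3) − (4z + 14)) / (4(4z + 14)) = -2/(4(4z + 14)).
For z > 0 we have 4z + 14 > 4z, so |(z + 3)/(4z + 14) − (1/4)| = 2/(4(4z + 14)) < 2/(4·4z) = (1/8)/z.
Thus |(z + 3)/(4z + 14) − (1/4)| < eps whenever z > (1/8)/eps.
Take N = (1/8)/eps. If z > N then |(z + 3)/(4z + 14) − (1/4)| < (1/8)/z < eps.

N = (1/8)/eps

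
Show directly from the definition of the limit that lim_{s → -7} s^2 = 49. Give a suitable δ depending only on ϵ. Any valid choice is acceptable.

δ = min(2, ϵ/16)

Let ϵ > 0. We seek δ > 0 with 0 < |s + 7| < δ ⇒ |s^2 − 49| < ϵ.
Factor: s^2 − 49 = (s + 7)(s - 7), so |s^2 − 49| = |s + 7|·|s - 7|.
Impose δ ≤ 2 so that |s| < 9; then |s - 7| ≤ 16.
Hence |s^2 − 49| ≤ 16|s + 7|, which is < ϵ once |s + 7| < ϵ/16.
Take δ = min(2, ϵ/16). If 0 < |s + 7| < δ then both bounds hold and |s^2 − 49| ≤ 16|s + 7| < 16·(ϵ/16) = ϵ.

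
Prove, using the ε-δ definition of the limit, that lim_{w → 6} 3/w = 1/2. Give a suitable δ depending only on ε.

Suppose ε > 0. We seek δ > 0 such that 0 < |w − 6| < δ implies |3/w − (1/2)| < ε.
|3/w − (1/2)| = 3·|6 − w|/(6·|w|) = 3|w − 6|/(6|w|).
Require δ ≤ 3 so that |w| > 6 − 3 = 3, hence 6|w| > 18.
Then |3/w − (1/2)| < 3|w − 6|/18, which is < ε when |w − 6| < 6ε.
Take δ = min(3, 6ε). Then 0 < |w − 6| < δ gives both |w − 6| < 3 and |w − 6| < 6ε, so |3/w − (1/2)| < ε.

δ = min(3, 6ε)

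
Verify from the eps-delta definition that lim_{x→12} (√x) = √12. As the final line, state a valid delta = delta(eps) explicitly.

delta = min(12, √12·eps)

Let eps > 0. We want delta > 0 such that 0 < |x − 12| < delta implies |√x − √12| < eps.
Multiplying by the conjugate, |√x − √12| = |x − 12|/(√x + √12).
Restrict delta ≤ 12 so that |x − 12| < 12 forces x > 0, and then √x + √12 > √12.
Hence |√x − √12| < |x − 12|/√12, which is < eps once |x − 12| < √12·eps.
Take delta = min(12, √12·eps). If 0 < |x − 12| < delta then x > 0 and |√x − √12| < |x − 12|/√12 < eps.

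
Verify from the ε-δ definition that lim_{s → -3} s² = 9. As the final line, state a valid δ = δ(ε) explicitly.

δ = min(1, ε/7)

Let ε > 0 be given. We seek δ > 0 with 0 < |s + 3| < δ ⇒ |s² − 9| < ε.
Factor: s² − 9 = (s + 3)(s - 3), so |s² − 9| = |s + 3|·|s - 3|.
Restrict δ ≤ 1. Then |s + 3| < 1 gives |s| < 4, so by the triangle inequality |s - 3| ≤ 4 + 3 = 7.
Hence |s² − 9| ≤ 7|s + 3|, which is < ε once |s + 3| < ε/7.
Take δ = min(1, ε/7). If 0 < |s + 3| < δ then both bounds hold and |s² − 9| ≤ 7|s + 3| < 7·(ε/7) = ε.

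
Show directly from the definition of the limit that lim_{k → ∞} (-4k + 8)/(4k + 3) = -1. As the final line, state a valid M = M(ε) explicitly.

M = (11/4)/ε

Suppose ε > 0. For k ≥ 1, |(-4k + 8)/(4k + 3) + 1| = |44|/(4(4k + 3)) = 44/(4(4k + 3)).
Since 4k + 3 ≥ 4k for k ≥ 1, this is ≤ 44/(4·4k) = (11/4)/k.
So |(-4k + 8)/(4k + 3) + 1| < ε whenever k > (11/4)/ε.
Take M = (11/4)/ε. If k > M then |(-4k + 8)/(4k + 3) + 1| ≤ (11/4)/k < ε.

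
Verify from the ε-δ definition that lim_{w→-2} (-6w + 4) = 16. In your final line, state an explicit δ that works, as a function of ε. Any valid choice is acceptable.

δ = ε/6

Let ε > 0 be given. We need δ > 0 so that 0 < |w + 2| < δ implies |(-6w + 4) − 16| < ε.
Since (-6w + 4) − 16 = -6(w + 2), we have |(-6w + 4) − 16| = 6|w + 2|.
Thus it suffices that |w + 2| < ε/6.
Choosing δ = ε/6 gives |(-6w + 4) − 16| = 6|w + 2| < ε whenever |w + 2| < δ.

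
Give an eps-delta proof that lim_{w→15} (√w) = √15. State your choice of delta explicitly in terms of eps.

delta = min(15, √15·eps)

Suppose eps > 0. We want delta > 0 such that 0 < |w − 15| < delta implies |√w − √15| < eps.
Multiplying by the conjugate, |√w − √15| = |w − 15|/(√w + √15).
Restrict delta ≤ 15 so that |w − 15| < 15 forces w > 0, and then √w + √15 > √15.
Hence |√w − √15| < |w − 15|/√15, which is < eps once |w − 15| < √15·eps.
Take delta = min(15, √15·eps). If 0 < |w − 15| < delta then w > 0 and |√w − √15| < |w − 15|/√15 < eps.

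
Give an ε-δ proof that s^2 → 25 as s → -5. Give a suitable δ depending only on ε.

Fix ε > 0. We seek δ > 0 with 0 < |s + 5| < δ ⇒ |s^2 − 25| < ε.
Factor: s^2 − 25 = (s + 5)(s - 5), so |s^2 − 25| = |s + 5|·|s - 5|.
Restrict δ ≤ 1. Then |s + 5| < 1 gives |s| < 6, so by the triangle inequality |s - 5| ≤ 6 + 5 = 11.
Hence |s^2 − 25| ≤ 11|s + 5|, which is < ε once |s + 5| < ε/11.
Take δ = min(1, ε/11). If 0 < |s + 5| < δ then both bounds hold and |s^2 − 25| ≤ 11|s + 5| < 11·(ε/11) = ε.

δ = min(1, ε/11)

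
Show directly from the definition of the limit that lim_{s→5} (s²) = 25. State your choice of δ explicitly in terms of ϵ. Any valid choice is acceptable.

Let ϵ > 0. We seek δ > 0 with 0 < |s − 5| < δ ⇒ |s² − 25| < ϵ.
Factor: s² − 25 = (s − 5)(s + 5), so |s² − 25| = |s − 5|·|s + 5|.
Restrict δ ≤ 2. Then |s − 5| < 2 gives |s| < 7, so by the triangle inequality |s + 5| ≤ 7 + 5 = 12.
Hence |s² − 25| ≤ 12|s − 5|, which is < ϵ once |s − 5| < ϵ/12.
Take δ = min(2, ϵ/12). If 0 < |s − 5| < δ then both bounds hold and |s² − 25| ≤ 12|s − 5| < 12·(ϵ/12) = ϵ.

δ = min(2, ϵ/12)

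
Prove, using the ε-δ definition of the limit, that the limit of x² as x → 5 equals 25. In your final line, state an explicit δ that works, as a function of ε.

δ = min(1, ε/11)

Let ε > 0 be given. We seek δ > 0 with 0 < |x − 5| < δ ⇒ |x² − 25| < ε.
Factor: x² − 25 = (x − 5)(x + 5), so |x² − 25| = |x − 5|·|x + 5|.
Impose δ ≤ 1 so that |x| < 6; then |x + 5| ≤ 11.
Hence |x² − 25| ≤ 11|x − 5|, which is < ε once |x − 5| < ε/11.
Take δ = min(1, ε/11). If 0 < |x − 5| < δ then both bounds hold and |x² − 25| ≤ 11|x − 5| < 11·(ε/11) = ε.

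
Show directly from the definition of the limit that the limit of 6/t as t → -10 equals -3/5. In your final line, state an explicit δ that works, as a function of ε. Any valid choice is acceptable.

Suppose ε > 0. We seek δ > 0 such that 0 < |t + 10| < δ implies |6/t + 3/5| < ε.
|6/t + 3/5| = 6·|-10 − t|/(10·|t|) = 6|t + 10|/(10|t|).
Require δ ≤ 5 so that |t| > 10 − 5 = 5, hence 10|t| > 50.
Then |6/t + 3/5| < 6|t + 10|/50, which is < ε when |t + 10| < (25/3)ε.
Take δ = min(5, (25/3)ε). Then 0 < |t + 10| < δ gives both |t + 10| < 5 and |t + 10| < (25/3)ε, so |6/t + 3/5| < ε.

δ = min(5, (25/3)ε)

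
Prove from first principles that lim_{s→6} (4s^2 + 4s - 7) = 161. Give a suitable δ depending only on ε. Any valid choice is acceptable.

δ = min(1, ε/56)

Let ε > 0 be given. We want δ > 0 such that 0 < |s − 6| < δ implies |(4s^2 + 4s - 7) − 161| < ε.
(4s^2 + 4s - 7) − 161 = 4s^2 + 4s - 168 = (s − 6)(4s + 28).
So |(4s^2 + 4s - 7) − 161| = |s − 6|·|4s + 28|.
Assume first that |s − 6| < 1, so |s| < 7. Then |4s + 28| ≤ 4·7 + 28 = 56.
Hence |(4s^2 + 4s - 7) − 161| ≤ 56|s − 6| < ε provided |s − 6| < ε/56.
Take δ = min(1, ε/56). Then 0 < |s − 6| < δ gives both |s − 6| < 1 and |s − 6| < ε/56, so |(4s^2 + 4s - 7) − 161| < ε.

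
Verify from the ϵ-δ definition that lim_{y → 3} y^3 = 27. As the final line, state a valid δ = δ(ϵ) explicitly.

δ = min(1, ϵ/37)

Suppose ϵ > 0. We seek δ > 0 with 0 < |y − 3| < δ ⇒ |y^3 − 27| < ϵ.
Factor: y^3 − 27 = (y − 3)(y^2 + 3y + 9), so |y^3 − 27| = |y − 3|·|y^2 + 3y + 9|.
Restrict δ ≤ 1. Then |y − 3| < 1 gives |y| < 4, so by the triangle inequality |y^2 + 3y + 9| ≤ 4^2 + 3·4 + 9 = 37.
Hence |y^3 − 27| ≤ 37|y − 3|, which is < ϵ once |y − 3| < ϵ/37.
Take δ = min(1, ϵ/37). If 0 < |y − 3| < δ then both bounds hold and |y^3 − 27| ≤ 37|y − 3| < 37·(ϵ/37) = ϵ.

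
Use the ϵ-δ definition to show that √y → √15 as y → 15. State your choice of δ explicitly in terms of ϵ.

δ = min(15, √15·ϵ)

Fix ϵ > 0. We want δ > 0 such that 0 < |y − 15| < δ implies |√y − √15| < ϵ.
Multiplying by the conjugate, |√y − √15| = |y − 15|/(√y + √15).
Restrict δ ≤ 15 so that |y − 15| < 15 forces y > 0, and then √y + √15 > √15.
Hence |√y − √15| < |y − 15|/√15, which is < ϵ once |y − 15| < √15·ϵ.
Take δ = min(15, √15·ϵ). If 0 < |y − 15| < δ then y > 0 and |√y − √15| < |y − 15|/√15 < ϵ.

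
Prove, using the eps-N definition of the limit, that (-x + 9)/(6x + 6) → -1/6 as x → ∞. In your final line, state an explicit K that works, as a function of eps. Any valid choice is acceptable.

K = (5/3)/eps

Fix eps > 0. We seek K > 0 such that x > K implies |(-x + 9)/(6x + 6) + 1/6| < eps.
(-x + 9)/(6x + 6) + 1/6 = (6(-x + 9) − (-1)(6x + 6)) / (6(6x + 6)) = 60/(6(6x + 6)).
For x > 0 we have 6x + 6 > 6x, so |(-x + 9)/(6x + 6) + 1/6| = 60/(6(6x + 6)) < 60/(6·6x) = (5/3)/x.
Thus |(-x + 9)/(6x + 6) + 1/6| < eps whenever x > (5/3)/eps.
Take K = (5/3)/eps. If x > K then |(-x + 9)/(6x + 6) + 1/6| < (5/3)/x < eps.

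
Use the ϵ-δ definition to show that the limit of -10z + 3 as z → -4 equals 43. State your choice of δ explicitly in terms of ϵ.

δ = ϵ/10

Suppose ϵ > 0. We need δ > 0 so that 0 < |z + 4| < δ implies |(-10z + 3) − 43| < ϵ.
|(-10z + 3) − 43| = |-10z - 40| = 10|z + 4|.
Thus it suffices that |z + 4| < ϵ/10.
Take δ = ϵ/10. If 0 < |z + 4| < δ then |(-10z + 3) − 43| = 10|z + 4| < 10·(ϵ/10) = ϵ.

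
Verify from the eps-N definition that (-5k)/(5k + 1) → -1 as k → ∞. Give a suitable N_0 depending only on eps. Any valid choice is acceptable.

N_0 = (1/5)/eps

Let eps > 0 be given. For k ≥ 1, |(-5k)/(5k + 1) + 1| = |5|/(5(5k + 1)) = 5/(5(5k + 1)).
Since 5k + 1 ≥ 5k for k ≥ 1, this is ≤ 5/(5·5k) = (1/5)/k.
So |(-5k)/(5k + 1) + 1| < eps whenever k > (1/5)/eps.
Take N_0 = (1/5)/eps. If k > N_0 then |(-5k)/(5k + 1) + 1| ≤ (1/5)/k < eps.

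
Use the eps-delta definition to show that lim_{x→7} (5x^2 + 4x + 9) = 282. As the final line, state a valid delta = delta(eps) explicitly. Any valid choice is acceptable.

delta = min(1, eps/79)

Let eps > 0. We want delta > 0 such that 0 < |x − 7| < delta implies |(5x^2 + 4x + 9) − 282| < eps.
(5x^2 + 4x + 9) − 282 = 5x^2 + 4x - 273 = (x − 7)(5x + 39).
So |(5x^2 + 4x + 9) − 282| = |x − 7|·|5x + 39|.
Assume first that |x − 7| < 1, so |x| < 8. Then |5x + 39| ≤ 5·8 + 39 = 79.
Hence |(5x^2 + 4x + 9) − 282| ≤ 79|x − 7| < eps provided |x − 7| < eps/79.
Choosing delta = min(1, eps/79) ensures both conditions, hence |(5x^2 + 4x + 9) − 282| < eps.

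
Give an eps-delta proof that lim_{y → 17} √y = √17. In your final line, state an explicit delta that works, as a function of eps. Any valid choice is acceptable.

delta = min(17, √17·eps)

Let eps > 0 be given. We want delta > 0 such that 0 < |y − 17| < delta implies |√y − √17| < eps.
Rationalise: √y − √17 = (y − 17)/(√y + √17), so |√y − √17| = |y − 17|/(√y + √17).
Restrict delta ≤ 17 so that |y − 17| < 17 forces y > 0, and then √y + √17 > √17.
Hence |√y − √17| < |y − 17|/√17, which is < eps once |y − 17| < √17·eps.
Take delta = min(17, √17·eps). If 0 < |y − 17| < delta then y > 0 and |√y − √17| < |y − 17|/√17 < eps.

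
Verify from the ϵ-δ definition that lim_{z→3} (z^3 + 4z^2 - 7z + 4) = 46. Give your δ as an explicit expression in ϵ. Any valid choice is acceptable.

Let ϵ > 0 be given. We want δ > 0 such that 0 < |z − 3| < δ implies |(z^3 + 4z^2 - 7z + 4) − 46| < ϵ.
(z^3 + 4z^2 - 7z + 4) − 46 = z^3 + 4z^2 - 7z - 42 = (z − 3)(z^2 + 7z + 14).
So |(z^3 + 4z^2 - 7z + 4) − 46| = |z − 3|·|z^2 + 7z + 14|.
Assume first that |z − 3| < 1, so |z| < 4. Then |z^2 + 7z + 14| ≤ 4^2 + 7·4 + 14 = 58.
Hence |(z^3 + 4z^2 - 7z + 4) − 46| ≤ 58|z − 3| < ϵ provided |z − 3| < ϵ/58.
Choosing δ = min(1, ϵ/58) ensures both conditions, hence |(z^3 + 4z^2 - 7z + 4) − 46| < ϵ.

δ = min(1, ϵ/58)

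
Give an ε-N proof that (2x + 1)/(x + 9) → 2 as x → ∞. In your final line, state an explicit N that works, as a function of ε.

Let ε > 0 be given. We seek N > 0 such that x > N implies |(2x + 1)/(x + 9) − 2| < ε.
(2x + 1)/(x + 9) − 2 = ((2x + 1) − 2(x + 9)) / ((x + 9)) = -17/((x + 9)).
For x > 0 we have x + 9 > x, so |(2x + 1)/(x + 9) − 2| = 17/((x + 9)) < 17/(x) = 17/x.
Thus |(2x + 1)/(x + 9) − 2| < ε whenever x > 17/ε.
Take N = 17/ε. If x > N then |(2x + 1)/(x + 9) − 2| < 17/x < ε.

N = 17/ε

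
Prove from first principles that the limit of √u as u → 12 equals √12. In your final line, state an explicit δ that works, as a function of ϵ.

Suppose ϵ > 0. We want δ > 0 such that 0 < |u − 12| < δ implies |√u − √12| < ϵ.
Multiplying by the conjugate, |√u − √12| = |u − 12|/(√u + √12).
Restrict δ ≤ 12 so that |u − 12| < 12 forces u > 0, and then √u + √12 > √12.
Hence |√u − √12| < |u − 12|/√12, which is < ϵ once |u − 12| < √12·ϵ.
Take δ = min(12, √12·ϵ). If 0 < |u − 12| < δ then u > 0 and |√u − √12| < |u − 12|/√12 < ϵ.

δ = min(12, √12·ϵ)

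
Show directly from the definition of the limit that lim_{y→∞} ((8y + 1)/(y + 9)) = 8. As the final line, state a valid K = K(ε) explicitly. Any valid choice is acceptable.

Let ε > 0. We seek K > 0 such that y > K implies |(8y + 1)/(y + 9) − 8| < ε.
(8y + 1)/(y + 9) − 8 = ((8y + 1) − 8(y + 9)) / ((y + 9)) = -71/((y + 9)).
For y > 0 we have y + 9 > y, so |(8y + 1)/(y + 9) − 8| = 71/((y + 9)) < 71/(y) = 71/y.
Thus |(8y + 1)/(y + 9) − 8| < ε whenever y > 71/ε.
Take K = 71/ε. If y > K then |(8y + 1)/(y + 9) − 8| < 71/y < ε.

K = 71/ε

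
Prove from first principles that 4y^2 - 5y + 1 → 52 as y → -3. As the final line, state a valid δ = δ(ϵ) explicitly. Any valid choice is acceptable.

Suppose ϵ > 0. We want δ > 0 such that 0 < |y + 3| < δ implies |(4y^2 - 5y + 1) − 52| < ϵ.
(4y^2 - 5y + 1) − 52 = 4y^2 - 5y - 51 = (y + 3)(4y - 17).
So |(4y^2 - 5y + 1) − 52| = |y + 3|·|4y - 17|.
Assume first that |y + 3| < 1, so |y| < 4. Then |4y - 17| ≤ 4·4 + 17 = 33.
Hence |(4y^2 - 5y + 1) − 52| ≤ 33|y + 3| < ϵ provided |y + 3| < ϵ/33.
Choosing δ = min(1, ϵ/33) ensures both conditions, hence |(4y^2 - 5y + 1) − 52| < ϵ.

δ = min(1, ϵ/33)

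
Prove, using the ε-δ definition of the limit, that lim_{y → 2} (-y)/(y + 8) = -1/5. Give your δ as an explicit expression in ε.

Let ε > 0. We want δ > 0 with 0 < |y − 2| < δ ⇒ |(-y)/(y + 8) + 1/5| < ε.
Combining over a common denominator, (-y)/(y + 8) + 1/5 = [(-y)·10 − (-2)·(y + 8)] / [10·(y + 8)] = -8(y − 2) / (10(y + 8)).
So |(-y)/(y + 8) + 1/5| = 8|y − 2| / (10·|y + 8|).
Restrict δ ≤ 5. Then |y − 2| < 5 gives |y + 8| = |(y − 2) + 10| ≥ 10 − 5 = 5.
Hence |(-y)/(y + 8) + 1/5| < 8|y − 2|/(10·5) = (4/25)|y − 2|, which is < ε once |y − 2| < (25/4)ε.
Take δ = min(5, (25/4)ε). Then 0 < |y − 2| < δ forces both bounds, so |(-y)/(y + 8) + 1/5| < ε.

δ = min(5, (25/4)ε)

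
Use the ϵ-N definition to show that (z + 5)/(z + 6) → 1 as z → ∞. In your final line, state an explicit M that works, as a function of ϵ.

Let ϵ > 0 be given. We seek M > 0 such that z > M implies |(z + 5)/(z + 6) − 1| < ϵ.
(z + 5)/(z + 6) − 1 = ((z + 5) − (z + 6)) / ((z + 6)) = -1/((z + 6)).
For z > 0 we have z + 6 > z, so |(z + 5)/(z + 6) − 1| = 1/((z + 6)) < 1/(z) = 1/z.
Thus |(z + 5)/(z + 6) − 1| < ϵ whenever z > 1/ϵ.
Take M = 1/ϵ. If z > M then |(z + 5)/(z + 6) − 1| < 1/z < ϵ.

M = 1/ϵ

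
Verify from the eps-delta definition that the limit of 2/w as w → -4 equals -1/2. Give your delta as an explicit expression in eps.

Fix eps > 0. We seek delta > 0 such that 0 < |w + 4| < delta implies |2/w + 1/2| < eps.
|2/w + 1/2| = 2·|-4 − w|/(4·|w|) = 2|w + 4|/(4|w|).
Require delta ≤ 2 so that |w| > 4 − 2 = 2, hence 4|w| > 8.
Then |2/w + 1/2| < 2|w + 4|/8, which is < eps when |w + 4| < 4eps.
Take delta = min(2, 4eps). Then 0 < |w + 4| < delta gives both |w + 4| < 2 and |w + 4| < 4eps, so |2/w + 1/2| < eps.

delta = min(2, 4eps)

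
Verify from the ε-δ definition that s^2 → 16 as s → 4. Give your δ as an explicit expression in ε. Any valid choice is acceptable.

Fix ε > 0. We seek δ > 0 with 0 < |s − 4| < δ ⇒ |s^2 − 16| < ε.
Factor: s^2 − 16 = (s − 4)(s + 4), so |s^2 − 16| = |s − 4|·|s + 4|.
Impose δ ≤ 1 so that |s| < 5; then |s + 4| ≤ 9.
Hence |s^2 − 16| ≤ 9|s − 4|, which is < ε once |s − 4| < ε/9.
Take δ = min(1, ε/9). If 0 < |s − 4| < δ then both bounds hold and |s^2 − 16| ≤ 9|s − 4| < 9·(ε/9) = ε.

δ = min(1, ε/9)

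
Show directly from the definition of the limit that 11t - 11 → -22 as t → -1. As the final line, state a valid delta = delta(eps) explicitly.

delta = eps/11

Let eps > 0. We need delta > 0 so that 0 < |t + 1| < delta implies |(11t - 11) + 22| < eps.
|(11t - 11) + 22| = |11t + 11| = 11|t + 1|.
Thus it suffices that |t + 1| < eps/11.
Take delta = eps/11. If 0 < |t + 1| < delta then |(11t - 11) + 22| = 11|t + 1| < 11·(eps/11) = eps.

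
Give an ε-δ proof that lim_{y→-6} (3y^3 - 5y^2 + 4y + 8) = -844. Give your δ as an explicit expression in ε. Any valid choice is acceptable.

δ = min(1, ε/450)

Suppose ε > 0. We want δ > 0 such that 0 < |y + 6| < δ implies |(3y^3 - 5y^2 + 4y + 8) + 844| < ε.
(3y^3 - 5y^2 + 4y + 8) + 844 = 3y^3 - 5y^2 + 4y + 852 = (y + 6)(3y^2 - 23y + 142).
So |(3y^3 - 5y^2 + 4y + 8) + 844| = |y + 6|·|3y^2 - 23y + 142|.
Assume first that |y + 6| < 1, so |y| < 7. Then |3y^2 - 23y + 142| ≤ 3·7^2 + 23·7 + 142 = 450.
Hence |(3y^3 - 5y^2 + 4y + 8) + 844| ≤ 450|y + 6| < ε provided |y + 6| < ε/450.
Choosing δ = min(1, ε/450) ensures both conditions, hence |(3y^3 - 5y^2 + 4y + 8) + 844| < ε.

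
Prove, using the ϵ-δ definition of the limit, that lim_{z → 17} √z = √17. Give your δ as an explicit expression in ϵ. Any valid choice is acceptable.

δ = min(17, √17·ϵ)

Let ϵ > 0 be given. We want δ > 0 such that 0 < |z − 17| < δ implies |√z − √17| < ϵ.
Multiplying by the conjugate, |√z − √17| = |z − 17|/(√z + √17).
Restrict δ ≤ 17 so that |z − 17| < 17 forces z > 0, and then √z + √17 > √17.
Hence |√z − √17| < |z − 17|/√17, which is < ϵ once |z − 17| < √17·ϵ.
Take δ = min(17, √17·ϵ). If 0 < |z − 17| < δ then z > 0 and |√z − √17| < |z − 17|/√17 < ϵ.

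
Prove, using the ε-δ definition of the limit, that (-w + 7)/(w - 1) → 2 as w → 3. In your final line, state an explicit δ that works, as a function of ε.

Let ε > 0 be given. We want δ > 0 with 0 < |w − 3| < δ ⇒ |(-w + 7)/(w - 1) − 2| < ε.
Combining over a common denominator, (-w + 7)/(w - 1) − 2 = [(-w + 7)·2 − 4·(w - 1)] / [2·(w - 1)] = -6(w − 3) / (2(w - 1)).
So |(-w + 7)/(w - 1) − 2| = 6|w − 3| / (2·|w − 1|).
Restrict δ ≤ 1. Then |w − 3| < 1 gives |w − 1| = |(w − 3) + 2| ≥ 2 − 1 = 1.
Hence |(-w + 7)/(w - 1) − 2| < 6|w − 3|/(2·1) = 3|w − 3|, which is < ε once |w − 3| < (1/3)ε.
Take δ = min(1, (1/3)ε). Then 0 < |w − 3| < δ forces both bounds, so |(-w + 7)/(w - 1) − 2| < ε.

δ = min(1, (1/3)ε)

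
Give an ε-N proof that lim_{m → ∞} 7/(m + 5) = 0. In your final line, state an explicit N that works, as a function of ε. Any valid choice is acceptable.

N = 7/ε

Let ε > 0. For m ≥ 1, |7/(m + 5) − 0| = 7/(m + 5) ≤ 7/m.
We need 7/m < ε, i.e. m > 7/ε.
Take N = 7/ε. If m > N then |7/(m + 5)| ≤ 7/m < ε.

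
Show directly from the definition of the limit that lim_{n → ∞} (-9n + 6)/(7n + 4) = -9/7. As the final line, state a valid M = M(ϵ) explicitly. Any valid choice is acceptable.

Let ϵ > 0. For n ≥ 1, |(-9n + 6)/(7n + 4) + 9/7| = |78|/(7(7n + 4)) = 78/(7(7n + 4)).
Since 7n + 4 ≥ 7n for n ≥ 1, this is ≤ 78/(7·7n) = (78/49)/n.
So |(-9n + 6)/(7n + 4) + 9/7| < ϵ whenever n > (78/49)/ϵ.
Take M = (78/49)/ϵ. If n > M then |(-9n + 6)/(7n + 4) + 9/7| ≤ (78/49)/n < ϵ.

M = (78/49)/ϵ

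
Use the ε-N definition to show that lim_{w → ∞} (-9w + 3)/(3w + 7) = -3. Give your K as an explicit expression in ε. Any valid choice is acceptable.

Let ε > 0 be given. We seek K > 0 such that w > K implies |(-9w + 3)/(3w + 7) + 3| < ε.
(-9w + 3)/(3w + 7) + 3 = (3(-9w + 3) − (-9)(3w + 7)) / (3(3w + 7)) = 72/(3(3w + 7)).
For w > 0 we have 3w + 7 > 3w, so |(-9w + 3)/(3w + 7) + 3| = 72/(3(3w + 7)) < 72/(3·3w) = 8/w.
Thus |(-9w + 3)/(3w + 7) + 3| < ε whenever w > 8/ε.
Take K = 8/ε. If w > K then |(-9w + 3)/(3w + 7) + 3| < 8/w < ε.

K = 8/ε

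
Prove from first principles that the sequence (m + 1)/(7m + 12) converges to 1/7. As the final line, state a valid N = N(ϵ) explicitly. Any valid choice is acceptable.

Let ϵ > 0. For m ≥ 1, |(m + 1)/(7m + 12) − (1/7)| = |-5|/(7(7m + 12)) = 5/(7(7m + 12)).
Since 7m + 12 ≥ 7m for m ≥ 1, this is ≤ 5/(7·7m) = (5/49)/m.
So |(m + 1)/(7m + 12) − (1/7)| < ϵ whenever m > (5/49)/ϵ.
Take N = (5/49)/ϵ. If m > N then |(m + 1)/(7m + 12) − (1/7)| ≤ (5/49)/m < ϵ.

N = (5/49)/ϵ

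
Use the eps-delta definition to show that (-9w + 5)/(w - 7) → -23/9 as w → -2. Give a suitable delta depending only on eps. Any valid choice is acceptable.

delta = min(9/2, (81/116)eps)

Let eps > 0. We want delta > 0 with 0 < |w + 2| < delta ⇒ |(-9w + 5)/(w - 7) + 23/9| < eps.
Combining over a common denominator, (-9w + 5)/(w - 7) + 23/9 = [(-9w + 5)·(-9) − 23·(w - 7)] / [(-9)·(w - 7)] = 58(w + 2) / ((-9)(w - 7)).
So |(-9w + 5)/(w - 7) + 23/9| = 58|w + 2| / (9·|w − 7|).
Restrict delta ≤ 9/2. Then |w + 2| < 9/2 gives |w − 7| = |(w + 2) + (-9)| ≥ 9 − 9/2 = 9/2.
Hence |(-9w + 5)/(w - 7) + 23/9| < 58|w + 2|/(9·(9/2)) = (116/81)|w + 2|, which is < eps once |w + 2| < (81/116)eps.
Take delta = min(9/2, (81/116)eps). Then 0 < |w + 2| < delta forces both bounds, so |(-9w + 5)/(w - 7) + 23/9| < eps.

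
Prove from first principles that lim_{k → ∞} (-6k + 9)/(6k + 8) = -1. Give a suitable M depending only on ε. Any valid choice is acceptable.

M = (17/6)/ε

Fix ε > 0. For k ≥ 1, |(-6k + 9)/(6k + 8) + 1| = |102|/(6(6k + 8)) = 102/(6(6k + 8)).
Since 6k + 8 ≥ 6k for k ≥ 1, this is ≤ 102/(6·6k) = (17/6)/k.
So |(-6k + 9)/(6k + 8) + 1| < ε whenever k > (17/6)/ε.
Take M = (17/6)/ε. If k > M then |(-6k + 9)/(6k + 8) + 1| ≤ (17/6)/k < ε.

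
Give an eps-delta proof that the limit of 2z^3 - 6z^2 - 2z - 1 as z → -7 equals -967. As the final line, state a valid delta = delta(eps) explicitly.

Fix eps > 0. We want delta > 0 such that 0 < |z + 7| < delta implies |(2z^3 - 6z^2 - 2z - 1) + 967| < eps.
(2z^3 - 6z^2 - 2z - 1) + 967 = 2z^3 - 6z^2 - 2z + 966 = (z + 7)(2z^2 - 20z + 138).
So |(2z^3 - 6z^2 - 2z - 1) + 967| = |z + 7|·|2z^2 - 20z + 138|.
Require delta ≤ 2. Then |z + 7| < 2 gives |z| < 9, and by the triangle inequality |2z^2 - 20z + 138| ≤ 2·9^2 + 20·9 + 138 = 480.
Hence |(2z^3 - 6z^2 - 2z - 1) + 967| ≤ 480|z + 7| < eps provided |z + 7| < eps/480.
Choosing delta = min(2, eps/480) ensures both conditions, hence |(2z^3 - 6z^2 - 2z - 1) + 967| < eps.

delta = min(2, eps/480)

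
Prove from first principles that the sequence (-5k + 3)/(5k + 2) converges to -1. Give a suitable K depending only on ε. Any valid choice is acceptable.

K = 1/ε

Fix ε > 0. For k ≥ 1, |(-5k + 3)/(5k + 2) + 1| = |25|/(5(5k + 2)) = 25/(5(5k + 2)).
Since 5k + 2 ≥ 5k for k ≥ 1, this is ≤ 25/(5·5k) = 1/k.
So |(-5k + 3)/(5k + 2) + 1| < ε whenever k > 1/ε.
Take K = 1/ε. If k > K then |(-5k + 3)/(5k + 2) + 1| ≤ 1/k < ε.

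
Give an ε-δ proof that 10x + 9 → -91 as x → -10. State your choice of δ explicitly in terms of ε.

Let ε > 0 be given. We need δ > 0 so that 0 < |x + 10| < δ implies |(10x + 9) + 91| < ε.
Since (10x + 9) + 91 = 10(x + 10), we have |(10x + 9) + 91| = 10|x + 10|.
Thus it suffices that |x + 10| < ε/10.
Take δ = ε/10. If 0 < |x + 10| < δ then |(10x + 9) + 91| = 10|x + 10| < 10·(ε/10) = ε.

δ = ε/10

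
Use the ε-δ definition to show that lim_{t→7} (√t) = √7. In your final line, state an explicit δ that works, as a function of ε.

δ = min(7, √7·ε)

Let ε > 0 be given. We want δ > 0 such that 0 < |t − 7| < δ implies |√t − √7| < ε.
Multiplying by the conjugate, |√t − √7| = |t − 7|/(√t + √7).
Restrict δ ≤ 7 so that |t − 7| < 7 forces t > 0, and then √t + √7 > √7.
Hence |√t − √7| < |t − 7|/√7, which is < ε once |t − 7| < √7·ε.
Take δ = min(7, √7·ε). If 0 < |t − 7| < δ then t > 0 and |√t − √7| < |t − 7|/√7 < ε.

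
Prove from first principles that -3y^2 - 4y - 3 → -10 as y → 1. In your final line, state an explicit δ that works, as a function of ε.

Fix ε > 0. We want δ > 0 such that 0 < |y − 1| < δ implies |(-3y^2 - 4y - 3) + 10| < ε.
(-3y^2 - 4y - 3) + 10 = -3y^2 - 4y + 7 = (y − 1)(-3y - 7).
So |(-3y^2 - 4y - 3) + 10| = |y − 1|·|-3y - 7|.
Require δ ≤ 2. Then |y − 1| < 2 gives |y| < 3, and by the triangle inequality |-3y - 7| ≤ 3·3 + 7 = 16.
Hence |(-3y^2 - 4y - 3) + 10| ≤ 16|y − 1| < ε provided |y − 1| < ε/16.
Take δ = min(2, ε/16). Then 0 < |y − 1| < δ gives both |y − 1| < 2 and |y − 1| < ε/16, so |(-3y^2 - 4y - 3) + 10| < ε.

δ = min(2, ε/16)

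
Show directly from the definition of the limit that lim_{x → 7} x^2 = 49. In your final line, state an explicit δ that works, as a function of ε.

δ = min(1, ε/15)

Let ε > 0 be given. We seek δ > 0 with 0 < |x − 7| < δ ⇒ |x^2 − 49| < ε.
Factor: x^2 − 49 = (x − 7)(x + 7), so |x^2 − 49| = |x − 7|·|x + 7|.
Restrict δ ≤ 1. Then |x − 7| < 1 gives |x| < 8, so by the triangle inequality |x + 7| ≤ 8 + 7 = 15.
Hence |x^2 − 49| ≤ 15|x − 7|, which is < ε once |x − 7| < ε/15.
Take δ = min(1, ε/15). If 0 < |x − 7| < δ then both bounds hold and |x^2 − 49| ≤ 15|x − 7| < 15·(ε/15) = ε.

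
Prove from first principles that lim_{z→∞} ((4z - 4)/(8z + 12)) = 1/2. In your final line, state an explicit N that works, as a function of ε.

Let ε > 0 be given. We seek N > 0 such that z > N implies |(4z - 4)/(8z + 12) − (1/2)| < ε.
(4z - 4)/(8z + 12) − (1/2) = (8(4z - 4) − 4(8z + 12)) / (8(8z + 12)) = -80/(8(8z + 12)).
For z > 0 we have 8z + 12 > 8z, so |(4z - 4)/(8z + 12) − (1/2)| = 80/(8(8z + 12)) < 80/(8·8z) = (5/4)/z.
Thus |(4z - 4)/(8z + 12) − (1/2)| < ε whenever z > (5/4)/ε.
Take N = (5/4)/ε. If z > N then |(4z - 4)/(8z + 12) − (1/2)| < (5/4)/z < ε.

N = (5/4)/ε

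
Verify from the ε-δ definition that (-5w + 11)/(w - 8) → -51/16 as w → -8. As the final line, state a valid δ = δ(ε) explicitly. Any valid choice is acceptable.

δ = min(8, (128/29)ε)

Fix ε > 0. We want δ > 0 with 0 < |w + 8| < δ ⇒ |(-5w + 11)/(w - 8) + 51/16| < ε.
Combining over a common denominator, (-5w + 11)/(w - 8) + 51/16 = [(-5w + 11)·(-16) − 51·(w - 8)] / [(-16)·(w - 8)] = 29(w + 8) / ((-16)(w - 8)).
So |(-5w + 11)/(w - 8) + 51/16| = 29|w + 8| / (16·|w − 8|).
Restrict δ ≤ 8. Then |w + 8| < 8 gives |w − 8| = |(w + 8) + (-16)| ≥ 16 − 8 = 8.
Hence |(-5w + 11)/(w - 8) + 51/16| < 29|w + 8|/(16·8) = (29/128)|w + 8|, which is < ε once |w + 8| < (128/29)ε.
Take δ = min(8, (128/29)ε). Then 0 < |w + 8| < δ forces both bounds, so |(-5w + 11)/(w - 8) + 51/16| < ε.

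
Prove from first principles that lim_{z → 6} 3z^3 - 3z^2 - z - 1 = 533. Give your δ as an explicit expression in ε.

δ = min(1, ε/341)

Let ε > 0 be given. We want δ > 0 such that 0 < |z − 6| < δ implies |(3z^3 - 3z^2 - z - 1) − 533| < ε.
(3z^3 - 3z^2 - z - 1) − 533 = 3z^3 - 3z^2 - z - 534 = (z − 6)(3z^2 + 15z + 89).
So |(3z^3 - 3z^2 - z - 1) − 533| = |z − 6|·|3z^2 + 15z + 89|.
Assume first that |z − 6| < 1, so |z| < 7. Then |3z^2 + 15z + 89| ≤ 3·7^2 + 15·7 + 89 = 341.
Hence |(3z^3 - 3z^2 - z - 1) − 533| ≤ 341|z − 6| < ε provided |z − 6| < ε/341.
Take δ = min(1, ε/341). Then 0 < |z − 6| < δ gives both |z − 6| < 1 and |z − 6| < ε/341, so |(3z^3 - 3z^2 - z - 1) − 533| < ε.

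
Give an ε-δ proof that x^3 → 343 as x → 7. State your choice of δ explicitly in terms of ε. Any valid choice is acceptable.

Fix ε > 0. We seek δ > 0 with 0 < |x − 7| < δ ⇒ |x^3 − 343| < ε.
Factor: x^3 − 343 = (x − 7)(x^2 + 7x + 49), so |x^3 − 343| = |x − 7|·|x^2 + 7x + 49|.
Restrict δ ≤ 1. Then |x − 7| < 1 gives |x| < 8, so by the triangle inequality |x^2 + 7x + 49| ≤ 8^2 + 7·8 + 49 = 169.
Hence |x^3 − 343| ≤ 169|x − 7|, which is < ε once |x − 7| < ε/169.
Take δ = min(1, ε/169). If 0 < |x − 7| < δ then both bounds hold and |x^3 − 343| ≤ 169|x − 7| < 169·(ε/169) = ε.

δ = min(1, ε/169)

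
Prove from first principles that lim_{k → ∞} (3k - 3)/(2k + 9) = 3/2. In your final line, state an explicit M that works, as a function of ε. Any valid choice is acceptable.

M = (33/4)/ε

Let ε > 0 be given. For k ≥ 1, |(3k - 3)/(2k + 9) − (3/2)| = |-33|/(2(2k + 9)) = 33/(2(2k + 9)).
Since 2k + 9 ≥ 2k for k ≥ 1, this is ≤ 33/(2·2k) = (33/4)/k.
So |(3k - 3)/(2k + 9) − (3/2)| < ε whenever k > (33/4)/ε.
Take M = (33/4)/ε. If k > M then |(3k - 3)/(2k + 9) − (3/2)| ≤ (33/4)/k < ε.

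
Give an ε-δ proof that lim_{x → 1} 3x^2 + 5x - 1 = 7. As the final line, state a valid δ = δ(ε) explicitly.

δ = min(2, ε/17)

Let ε > 0. We want δ > 0 such that 0 < |x − 1| < δ implies |(3x^2 + 5x - 1) − 7| < ε.
(3x^2 + 5x - 1) − 7 = 3x^2 + 5x - 8 = (x − 1)(3x + 8).
So |(3x^2 + 5x - 1) − 7| = |x − 1|·|3x + 8|.
Require δ ≤ 2. Then |x − 1| < 2 gives |x| < 3, and by the triangle inequality |3x + 8| ≤ 3·3 + 8 = 17.
Hence |(3x^2 + 5x - 1) − 7| ≤ 17|x − 1| < ε provided |x − 1| < ε/17.
Take δ = min(2, ε/17). Then 0 < |x − 1| < δ gives both |x − 1| < 2 and |x − 1| < ε/17, so |(3x^2 + 5x - 1) − 7| < ε.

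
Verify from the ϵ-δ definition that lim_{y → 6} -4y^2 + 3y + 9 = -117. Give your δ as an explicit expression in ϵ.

δ = min(1, ϵ/49)

Suppose ϵ > 0. We want δ > 0 such that 0 < |y − 6| < δ implies |(-4y^2 + 3y + 9) + 117| < ϵ.
(-4y^2 + 3y + 9) + 117 = -4y^2 + 3y + 126 = (y − 6)(-4y - 21).
So |(-4y^2 + 3y + 9) + 117| = |y − 6|·|-4y - 21|.
Require δ ≤ 1. Then |y − 6| < 1 gives |y| < 7, and by the triangle inequality |-4y - 21| ≤ 4·7 + 21 = 49.
Hence |(-4y^2 + 3y + 9) + 117| ≤ 49|y − 6| < ϵ provided |y − 6| < ϵ/49.
Take δ = min(1, ϵ/49). Then 0 < |y − 6| < δ gives both |y − 6| < 1 and |y − 6| < ϵ/49, so |(-4y^2 + 3y + 9) + 117| < ϵ.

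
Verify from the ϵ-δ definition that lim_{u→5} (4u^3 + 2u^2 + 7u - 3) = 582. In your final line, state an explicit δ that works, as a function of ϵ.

δ = min(1, ϵ/393)

Let ϵ > 0. We want δ > 0 such that 0 < |u − 5| < δ implies |(4u^3 + 2u^2 + 7u - 3) − 582| < ϵ.
(4u^3 + 2u^2 + 7u - 3) − 582 = 4u^3 + 2u^2 + 7u - 585 = (u − 5)(4u^2 + 22u + 117).
So |(4u^3 + 2u^2 + 7u - 3) − 582| = |u − 5|·|4u^2 + 22u + 117|.
Assume first that |u − 5| < 1, so |u| < 6. Then |4u^2 + 22u + 117| ≤ 4·6^2 + 22·6 + 117 = 393.
Hence |(4u^3 + 2u^2 + 7u - 3) − 582| ≤ 393|u − 5| < ϵ provided |u − 5| < ϵ/393.
Choosing δ = min(1, ϵ/393) ensures both conditions, hence |(4u^3 + 2u^2 + 7u - 3) − 582| < ϵ.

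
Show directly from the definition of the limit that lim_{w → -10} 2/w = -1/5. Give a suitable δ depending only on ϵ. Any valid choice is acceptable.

δ = min(5, 25ϵ)

Suppose ϵ > 0. We seek δ > 0 such that 0 < |w + 10| < δ implies |2/w + 1/5| < ϵ.
|2/w + 1/5| = 2·|-10 − w|/(10·|w|) = 2|w + 10|/(10|w|).
Require δ ≤ 5 so that |w| > 10 − 5 = 5, hence 10|w| > 50.
Then |2/w + 1/5| < 2|w + 10|/50, which is < ϵ when |w + 10| < 25ϵ.
Take δ = min(5, 25ϵ). Then 0 < |w + 10| < δ gives both |w + 10| < 5 and |w + 10| < 25ϵ, so |2/w + 1/5| < ϵ.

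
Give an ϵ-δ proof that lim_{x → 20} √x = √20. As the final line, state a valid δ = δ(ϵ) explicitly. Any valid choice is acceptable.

Suppose ϵ > 0. We want δ > 0 such that 0 < |x − 20| < δ implies |√x − √20| < ϵ.
Rationalise: √x − √20 = (x − 20)/(√x + √20), so |√x − √20| = |x − 20|/(√x + √20).
Restrict δ ≤ 20 so that |x − 20| < 20 forces x > 0, and then √x + √20 > √20.
Hence |√x − √20| < |x − 20|/√20, which is < ϵ once |x − 20| < √20·ϵ.
Take δ = min(20, √20·ϵ). If 0 < |x − 20| < δ then x > 0 and |√x − √20| < |x − 20|/√20 < ϵ.

δ = min(20, √20·ϵ)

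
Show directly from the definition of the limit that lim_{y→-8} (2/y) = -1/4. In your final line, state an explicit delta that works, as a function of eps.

delta = min(4, 16eps)

Suppose eps > 0. We seek delta > 0 such that 0 < |y + 8| < delta implies |2/y + 1/4| < eps.
|2/y + 1/4| = 2·|-8 − y|/(8·|y|) = 2|y + 8|/(8|y|).
Require delta ≤ 4 so that |y| > 8 − 4 = 4, hence 8|y| > 32.
Then |2/y + 1/4| < 2|y + 8|/32, which is < eps when |y + 8| < 16eps.
Take delta = min(4, 16eps). Then 0 < |y + 8| < delta gives both |y + 8| < 4 and |y + 8| < 16eps, so |2/y + 1/4| < eps.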